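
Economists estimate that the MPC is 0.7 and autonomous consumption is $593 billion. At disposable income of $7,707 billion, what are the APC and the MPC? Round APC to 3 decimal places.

APC = 0.777; MPC = 0.7

MPC = 0.7 (the slope of the consumption function)
C = 593 + 0.7(7707) = 5987.9, so APC = 5987.9/7707 = 0.777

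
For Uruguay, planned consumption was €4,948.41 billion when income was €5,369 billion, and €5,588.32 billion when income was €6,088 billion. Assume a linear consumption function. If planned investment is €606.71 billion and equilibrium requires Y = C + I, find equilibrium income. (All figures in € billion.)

Y = 7061

MPC = (5588.32 − 4948.41)/(6088 − 5369) = 639.91/719 = 0.89
a = 4948.41 − 0.89(5369) = 170
Equilibrium: Y = 170 + 0.89Y + 606.71
0.11Y = 776.71, so Y = 776.71/0.11 = 7061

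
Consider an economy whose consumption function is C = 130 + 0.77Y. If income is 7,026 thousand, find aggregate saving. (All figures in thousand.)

S = 1485.98

C = 130 + 0.77(7026) = 130 + 5410.02 = 5540.02
S = Y − C = 7026 − 5540.02 = 1485.98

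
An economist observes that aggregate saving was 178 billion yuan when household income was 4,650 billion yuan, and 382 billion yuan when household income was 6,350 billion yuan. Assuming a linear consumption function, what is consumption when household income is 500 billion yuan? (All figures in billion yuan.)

MPS = ΔS/ΔY = (382 − 178)/(6350 − 4650) = 204/1700 = 0.12
MPC = 1 − MPS = 0.88
Autonomous saving = 178 − 0.12(4650) = -380, so a = 380
C = 380 + 0.88(500) = 380 + 440 = 820

C = 820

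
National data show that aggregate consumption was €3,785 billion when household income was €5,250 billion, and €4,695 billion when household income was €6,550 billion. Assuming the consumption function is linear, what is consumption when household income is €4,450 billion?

C = 3225

MPC = (4695 − 3785)/(6550 − 5250) = 910/1300 = 0.7
a = 3785 − 0.7(5250) = 3785 − 3675 = 110
C = 110 + 0.7(4450) = 110 + 3115 = 3225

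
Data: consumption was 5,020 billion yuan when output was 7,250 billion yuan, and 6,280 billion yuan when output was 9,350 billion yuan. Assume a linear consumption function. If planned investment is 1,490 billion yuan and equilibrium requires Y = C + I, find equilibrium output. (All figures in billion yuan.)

Y = 5400

MPC = (6280 − 5020)/(9350 − 7250) = 1260/2100 = 0.6
a = 5020 − 0.6(7250) = 670
Equilibrium: Y = 670 + 0.6Y + 1490
0.4Y = 2160, so Y = 2160/0.4 = 5400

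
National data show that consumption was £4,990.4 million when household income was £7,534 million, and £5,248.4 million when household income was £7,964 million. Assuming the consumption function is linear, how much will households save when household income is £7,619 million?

MPC = (5248.4 − 4990.4)/(7964 − 7534) = 258/430 = 0.6
a = 4990.4 − 0.6(7534) = 4990.4 − 4520.4 = 470
C = 470 + 0.6(7619) = 5041.4
S = 7619 − 5041.4 = 2577.6

S = 2577.6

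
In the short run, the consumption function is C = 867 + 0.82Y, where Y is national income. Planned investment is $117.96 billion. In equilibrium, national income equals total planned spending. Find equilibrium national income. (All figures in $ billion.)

Y = C + I = 867 + 0.82Y + 117.96
Y − 0.82Y = 984.96
0.18Y = 984.96, so Y = 984.96/0.18 = 5472

Y = 5472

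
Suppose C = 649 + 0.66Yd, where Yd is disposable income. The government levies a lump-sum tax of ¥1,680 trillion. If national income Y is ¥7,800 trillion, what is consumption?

C = 4688.2

Yd = Y − T = 7800 − 1680 = 6120
C = 649 + 0.66(6120) = 649 + 4039.2 = 4688.2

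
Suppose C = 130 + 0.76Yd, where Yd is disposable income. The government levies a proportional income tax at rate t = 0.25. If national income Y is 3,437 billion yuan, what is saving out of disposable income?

S = 488.66

Yd = (1 − 0.25)(3437) = 0.75(3437) = 2577.75
C = 130 + 0.76(2577.75) = 130 + 1959.09 = 2089.09
S = Yd − C = 2577.75 − 2089.09 = 488.66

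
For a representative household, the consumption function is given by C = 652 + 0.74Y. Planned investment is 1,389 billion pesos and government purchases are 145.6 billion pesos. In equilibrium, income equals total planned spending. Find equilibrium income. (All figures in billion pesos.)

Y = C + I + G = 652 + 0.74Y + 1389 + 145.6
Y − 0.74Y = 2186.6
0.26Y = 2186.6, so Y = 2186.6/0.26 = 8410

Y = 8410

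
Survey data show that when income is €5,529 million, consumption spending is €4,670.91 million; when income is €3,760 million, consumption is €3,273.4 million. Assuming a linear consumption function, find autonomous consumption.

MPC = ΔC/ΔY = (4670.91 − 3273.4)/(5529 − 3760) = 1397.51/1769 = 0.79
a = C − MPC·Y = 3273.4 − 0.79(3760) = 3273.4 − 2970.4 = 303

a = 303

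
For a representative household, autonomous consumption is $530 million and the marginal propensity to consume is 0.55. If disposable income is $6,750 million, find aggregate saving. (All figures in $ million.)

S = 2507.5

C = 530 + 0.55(6750) = 530 + 3712.5 = 4242.5
S = Y − C = 6750 − 4242.5 = 2507.5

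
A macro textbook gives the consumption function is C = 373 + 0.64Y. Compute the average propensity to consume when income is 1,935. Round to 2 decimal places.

C = 373 + 0.64(1935) = 1611.4
APC = C/Y = 1611.4/1935 = 0.83

APC = 0.83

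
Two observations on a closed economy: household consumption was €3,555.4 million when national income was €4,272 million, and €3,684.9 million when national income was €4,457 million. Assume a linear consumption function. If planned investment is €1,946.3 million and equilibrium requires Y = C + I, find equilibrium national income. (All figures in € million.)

Y = 8371

MPC = (3684.9 − 3555.4)/(4457 − 4272) = 129.5/185 = 0.7
a = 3555.4 − 0.7(4272) = 565
Equilibrium: Y = 565 + 0.7Y + 1946.3
0.3Y = 2511.3, so Y = 2511.3/0.3 = 8371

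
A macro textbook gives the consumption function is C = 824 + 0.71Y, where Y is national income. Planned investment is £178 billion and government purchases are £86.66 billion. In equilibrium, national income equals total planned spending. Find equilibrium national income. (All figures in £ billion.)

Y = C + I + G = 824 + 0.71Y + 178 + 86.66
Y − 0.71Y = 1088.66
0.29Y = 1088.66, so Y = 1088.66/0.29 = 3754

Y = 3754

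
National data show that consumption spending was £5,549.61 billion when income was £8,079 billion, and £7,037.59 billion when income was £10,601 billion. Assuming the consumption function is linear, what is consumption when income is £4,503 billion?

C = 3439.77

MPC = (7037.59 − 5549.61)/(10601 − 8079) = 1487.98/2522 = 0.59
a = 5549.61 − 0.59(8079) = 5549.61 − 4766.61 = 783
C = 783 + 0.59(4503) = 783 + 2656.77 = 3439.77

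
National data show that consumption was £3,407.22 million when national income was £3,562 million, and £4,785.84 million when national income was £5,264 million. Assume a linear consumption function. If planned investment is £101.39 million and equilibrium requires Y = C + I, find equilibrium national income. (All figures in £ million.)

Y = 3281

MPC = (4785.84 − 3407.22)/(5264 − 3562) = 1378.62/1702 = 0.81
a = 3407.22 − 0.81(3562) = 522
Equilibrium: Y = 522 + 0.81Y + 101.39
0.19Y = 623.39, so Y = 623.39/0.19 = 3281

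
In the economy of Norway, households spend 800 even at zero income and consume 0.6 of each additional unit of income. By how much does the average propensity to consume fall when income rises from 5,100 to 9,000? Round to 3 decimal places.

ΔAPC = 0.068

At Y = 5100: C = 800 + 0.6(5100) = 3860, APC = 3860/5100 = 0.7569
At Y = 9000: C = 6200, APC = 6200/9000 = 0.6889
Fall in APC = 0.7569 − 0.6889 = 0.068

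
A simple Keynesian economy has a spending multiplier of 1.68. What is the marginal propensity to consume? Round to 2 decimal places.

k = 1/(1 − MPC), so 1 − MPC = 1/k = 1/1.68 = 0.5952
MPC = 1 − 0.5952 = 0.40

MPC = 0.40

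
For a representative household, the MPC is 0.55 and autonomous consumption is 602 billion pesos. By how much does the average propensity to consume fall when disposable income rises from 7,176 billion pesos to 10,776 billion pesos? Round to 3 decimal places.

ΔAPC = 0.028

At Y = 7176: C = 602 + 0.55(7176) = 4548.8, APC = 4548.8/7176 = 0.6339
At Y = 10776: C = 6528.8, APC = 6528.8/10776 = 0.6059
Fall in APC = 0.6339 − 0.6059 = 0.028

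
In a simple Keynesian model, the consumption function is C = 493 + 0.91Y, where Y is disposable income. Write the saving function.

S = Y − C = Y − (493 + 0.91Y) = -493 + (1 − 0.91)Y

S = -493 + 0.09Y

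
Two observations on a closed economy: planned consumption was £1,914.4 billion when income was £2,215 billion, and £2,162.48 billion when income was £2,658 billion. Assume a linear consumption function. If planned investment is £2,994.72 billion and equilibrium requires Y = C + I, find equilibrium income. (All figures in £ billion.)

MPC = (2162.48 − 1914.4)/(2658 − 2215) = 248.08/443 = 0.56
a = 1914.4 − 0.56(2215) = 674
Equilibrium: Y = 674 + 0.56Y + 2994.72
0.44Y = 3668.72, so Y = 3668.72/0.44 = 8338

Y = 8338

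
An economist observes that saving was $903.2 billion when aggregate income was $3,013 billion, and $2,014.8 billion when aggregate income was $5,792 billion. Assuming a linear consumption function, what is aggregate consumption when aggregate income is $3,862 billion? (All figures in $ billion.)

MPS = ΔS/ΔY = (2014.8 − 903.2)/(5792 − 3013) = 1111.6/2779 = 0.4
MPC = 1 − MPS = 0.6
Autonomous saving = 903.2 − 0.4(3013) = -302, so a = 302
C = 302 + 0.6(3862) = 302 + 2317.2 = 2619.2

C = 2619.2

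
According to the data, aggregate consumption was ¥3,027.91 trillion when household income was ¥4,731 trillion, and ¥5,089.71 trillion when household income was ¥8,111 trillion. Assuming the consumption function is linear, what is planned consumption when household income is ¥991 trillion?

MPC = (5089.71 − 3027.91)/(8111 − 4731) = 2061.8/3380 = 0.61
a = 3027.91 − 0.61(4731) = 3027.91 − 2885.91 = 142
C = 142 + 0.61(991) = 142 + 604.51 = 746.51

C = 746.51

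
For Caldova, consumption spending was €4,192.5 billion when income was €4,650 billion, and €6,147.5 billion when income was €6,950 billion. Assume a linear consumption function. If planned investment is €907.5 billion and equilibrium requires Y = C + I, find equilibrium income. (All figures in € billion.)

Y = 7650

MPC = (6147.5 − 4192.5)/(6950 − 4650) = 1955/2300 = 0.85
a = 4192.5 − 0.85(4650) = 240
Equilibrium: Y = 240 + 0.85Y + 907.5
0.15Y = 1147.5, so Y = 1147.5/0.15 = 7650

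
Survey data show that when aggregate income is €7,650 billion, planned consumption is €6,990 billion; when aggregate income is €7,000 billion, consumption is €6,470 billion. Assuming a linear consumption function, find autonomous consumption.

a = 870

MPC = ΔC/ΔY = (6990 − 6470)/(7650 − 7000) = 520/650 = 0.8
a = C − MPC·Y = 6470 − 0.8(7000) = 6470 − 5600 = 870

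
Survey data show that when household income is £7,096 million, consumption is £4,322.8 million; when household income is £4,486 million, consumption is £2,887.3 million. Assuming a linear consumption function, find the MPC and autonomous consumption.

MPC = 0.55; a = 420

MPC = ΔC/ΔY = (4322.8 − 2887.3)/(7096 − 4486) = 1435.5/2610 = 0.55
a = C − MPC·Y = 2887.3 − 0.55(4486) = 2887.3 − 2467.3 = 420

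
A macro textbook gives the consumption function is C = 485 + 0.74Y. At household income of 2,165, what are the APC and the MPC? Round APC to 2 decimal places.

MPC = 0.74 (the slope of the consumption function)
C = 485 + 0.74(2165) = 2087.1, so APC = 2087.1/2165 = 0.96

APC = 0.96; MPC = 0.74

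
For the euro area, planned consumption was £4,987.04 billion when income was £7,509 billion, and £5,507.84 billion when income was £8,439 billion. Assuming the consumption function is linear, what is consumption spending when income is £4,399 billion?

C = 3245.44

MPC = (5507.84 − 4987.04)/(8439 − 7509) = 520.8/930 = 0.56
a = 4987.04 − 0.56(7509) = 4987.04 − 4205.04 = 782
C = 782 + 0.56(4399) = 782 + 2463.44 = 3245.44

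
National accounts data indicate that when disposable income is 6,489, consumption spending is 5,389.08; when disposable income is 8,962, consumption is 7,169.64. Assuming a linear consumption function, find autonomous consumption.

MPC = ΔC/ΔY = (7169.64 − 5389.08)/(8962 − 6489) = 1780.56/2473 = 0.72
a = C − MPC·Y = 5389.08 − 0.72(6489) = 5389.08 − 4672.08 = 717

a = 717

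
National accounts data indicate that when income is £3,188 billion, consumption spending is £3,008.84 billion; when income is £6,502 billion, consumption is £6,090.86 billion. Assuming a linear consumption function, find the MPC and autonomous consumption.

MPC = ΔC/ΔY = (6090.86 − 3008.84)/(6502 − 3188) = 3082.02/3314 = 0.93
a = C − MPC·Y = 3008.84 − 0.93(3188) = 3008.84 − 2964.84 = 44

MPC = 0.93; a = 44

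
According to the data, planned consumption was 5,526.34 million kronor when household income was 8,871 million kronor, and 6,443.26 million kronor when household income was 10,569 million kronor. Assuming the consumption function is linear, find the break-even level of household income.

Y = 1600

MPC = (6443.26 − 5526.34)/(10569 − 8871) = 916.92/1698 = 0.54
a = 5526.34 − 0.54(8871) = 5526.34 − 4790.34 = 736
Break-even: Y = a/(1−MPC) = 736/0.46 = 1600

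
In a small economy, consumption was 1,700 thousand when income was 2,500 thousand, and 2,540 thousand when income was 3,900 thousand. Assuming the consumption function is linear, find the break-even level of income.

MPC = (2540 − 1700)/(3900 − 2500) = 840/1400 = 0.6
a = 1700 − 0.6(2500) = 1700 − 1500 = 200
Break-even: Y = a/(1−MPC) = 200/0.4 = 500

Y = 500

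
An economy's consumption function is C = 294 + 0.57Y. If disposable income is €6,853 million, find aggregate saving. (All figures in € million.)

C = 294 + 0.57(6853) = 294 + 3906.21 = 4200.21
S = Y − C = 6853 − 4200.21 = 2652.79

S = 2652.79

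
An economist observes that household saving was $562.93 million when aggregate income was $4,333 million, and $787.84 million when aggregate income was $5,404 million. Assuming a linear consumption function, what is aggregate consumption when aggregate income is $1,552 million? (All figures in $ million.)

C = 1573.08

MPS = ΔS/ΔY = (787.84 − 562.93)/(5404 − 4333) = 224.91/1071 = 0.21
MPC = 1 − MPS = 0.79
Autonomous saving = 562.93 − 0.21(4333) = -347, so a = 347
C = 347 + 0.79(1552) = 347 + 1226.08 = 1573.08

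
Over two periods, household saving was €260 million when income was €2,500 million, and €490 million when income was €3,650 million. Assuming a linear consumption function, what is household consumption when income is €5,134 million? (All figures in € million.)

C = 4347.2

MPS = ΔS/ΔY = (490 − 260)/(3650 − 2500) = 230/1150 = 0.2
MPC = 1 − MPS = 0.8
Autonomous saving = 260 − 0.2(2500) = -240, so a = 240
C = 240 + 0.8(5134) = 240 + 4107.2 = 4347.2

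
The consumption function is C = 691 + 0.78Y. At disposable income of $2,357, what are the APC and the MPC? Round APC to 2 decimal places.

MPC = 0.78 (the slope of the consumption function)
C = 691 + 0.78(2357) = 2529.46, so APC = 2529.46/2357 = 1.07

APC = 1.07; MPC = 0.78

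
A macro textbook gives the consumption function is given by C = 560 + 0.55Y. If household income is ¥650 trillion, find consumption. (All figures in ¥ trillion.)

C = 560 + 0.55(650) = 560 + 357.5 = 917.5

C = 917.5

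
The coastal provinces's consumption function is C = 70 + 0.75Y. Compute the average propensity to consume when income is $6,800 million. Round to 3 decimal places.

C = 70 + 0.75(6800) = 5170
APC = C/Y = 5170/6800 = 0.760

APC = 0.760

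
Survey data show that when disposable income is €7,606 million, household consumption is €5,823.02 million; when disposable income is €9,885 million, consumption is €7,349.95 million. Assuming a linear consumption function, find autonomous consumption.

a = 727

MPC = ΔC/ΔY = (7349.95 − 5823.02)/(9885 − 7606) = 1526.93/2279 = 0.67
a = C − MPC·Y = 5823.02 − 0.67(7606) = 5823.02 − 5096.02 = 727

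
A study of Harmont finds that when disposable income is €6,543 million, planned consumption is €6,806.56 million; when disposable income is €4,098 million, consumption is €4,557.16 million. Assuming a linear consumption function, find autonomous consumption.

a = 787

MPC = ΔC/ΔY = (6806.56 − 4557.16)/(6543 − 4098) = 2249.4/2445 = 0.92
a = C − MPC·Y = 4557.16 − 0.92(4098) = 4557.16 − 3770.16 = 787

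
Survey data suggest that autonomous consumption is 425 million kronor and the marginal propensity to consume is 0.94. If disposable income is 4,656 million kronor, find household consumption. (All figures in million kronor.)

C = 425 + 0.94(4656) = 425 + 4376.64 = 4801.64

C = 4801.64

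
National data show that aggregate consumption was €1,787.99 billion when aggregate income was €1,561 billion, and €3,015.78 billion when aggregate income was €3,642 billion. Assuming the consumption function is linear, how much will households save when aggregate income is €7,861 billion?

S = 2356.01

MPC = (3015.78 − 1787.99)/(3642 − 1561) = 1227.79/2081 = 0.59
a = 1787.99 − 0.59(1561) = 1787.99 − 920.99 = 867
C = 867 + 0.59(7861) = 5504.99
S = 7861 − 5504.99 = 2356.01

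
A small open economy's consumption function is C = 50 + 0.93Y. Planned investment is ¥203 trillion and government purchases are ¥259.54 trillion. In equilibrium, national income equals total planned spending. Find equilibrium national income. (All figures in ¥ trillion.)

Y = C + I + G = 50 + 0.93Y + 203 + 259.54
Y − 0.93Y = 512.54
0.07Y = 512.54, so Y = 512.54/0.07 = 7322

Y = 7322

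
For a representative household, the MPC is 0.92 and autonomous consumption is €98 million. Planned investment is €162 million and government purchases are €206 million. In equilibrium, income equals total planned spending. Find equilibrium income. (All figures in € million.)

Y = C + I + G = 98 + 0.92Y + 162 + 206
Y − 0.92Y = 466
0.08Y = 466, so Y = 466/0.08 = 5825

Y = 5825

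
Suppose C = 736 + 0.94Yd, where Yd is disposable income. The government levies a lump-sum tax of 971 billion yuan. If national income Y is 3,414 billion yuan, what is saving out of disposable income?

S = -589.42

Yd = Y − T = 3414 − 971 = 2443
C = 736 + 0.94(2443) = 736 + 2296.42 = 3032.42
S = Yd − C = 2443 − 3032.42 = -589.42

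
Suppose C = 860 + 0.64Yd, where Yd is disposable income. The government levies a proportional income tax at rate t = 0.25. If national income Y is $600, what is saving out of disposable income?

S = -698

Yd = (1 − 0.25)(600) = 0.75(600) = 450
C = 860 + 0.64(450) = 860 + 288 = 1148
S = Yd − C = 450 − 1148 = -698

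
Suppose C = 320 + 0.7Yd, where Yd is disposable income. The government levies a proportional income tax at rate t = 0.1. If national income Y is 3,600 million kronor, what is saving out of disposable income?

Yd = (1 − 0.1)(3600) = 0.9(3600) = 3240
C = 320 + 0.7(3240) = 320 + 2268 = 2588
S = Yd − C = 3240 − 2588 = 652

S = 652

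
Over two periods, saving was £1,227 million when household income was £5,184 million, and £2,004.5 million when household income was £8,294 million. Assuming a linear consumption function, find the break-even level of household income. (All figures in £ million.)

Y = 276

MPS = ΔS/ΔY = (2004.5 − 1227)/(8294 − 5184) = 777.5/3110 = 0.25
MPC = 1 − MPS = 0.75
From S(5184) = 1227: −a + 0.25(5184) = 1227, so a = 1296 − 1227 = 69
Break-even (S = 0): Y = a/MPS = 69/0.25 = 276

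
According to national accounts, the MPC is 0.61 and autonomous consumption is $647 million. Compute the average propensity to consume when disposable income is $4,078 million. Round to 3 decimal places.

C = 647 + 0.61(4078) = 3134.58
APC = C/Y = 3134.58/4078 = 0.769

APC = 0.769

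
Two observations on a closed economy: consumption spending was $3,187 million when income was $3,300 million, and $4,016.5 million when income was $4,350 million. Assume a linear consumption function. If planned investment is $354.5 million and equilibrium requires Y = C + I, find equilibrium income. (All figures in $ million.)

Y = 4450

MPC = (4016.5 − 3187)/(4350 − 3300) = 829.5/1050 = 0.79
a = 3187 − 0.79(3300) = 580
Equilibrium: Y = 580 + 0.79Y + 354.5
0.21Y = 934.5, so Y = 934.5/0.21 = 4450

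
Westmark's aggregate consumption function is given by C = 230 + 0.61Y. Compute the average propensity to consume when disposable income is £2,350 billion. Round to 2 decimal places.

C = 230 + 0.61(2350) = 1663.5
APC = C/Y = 1663.5/2350 = 0.71

APC = 0.71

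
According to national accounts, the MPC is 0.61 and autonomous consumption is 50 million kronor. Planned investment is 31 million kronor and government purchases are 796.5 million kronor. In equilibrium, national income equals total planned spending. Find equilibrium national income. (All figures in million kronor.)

Y = 2250

Y = C + I + G = 50 + 0.61Y + 31 + 796.5
Y − 0.61Y = 877.5
0.39Y = 877.5, so Y = 877.5/0.39 = 2250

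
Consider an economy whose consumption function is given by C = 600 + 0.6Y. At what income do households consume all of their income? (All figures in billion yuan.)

Y = 1500

At break-even, C = Y: 600 + 0.6Y = Y
0.4Y = 600, so Y = 600/0.4 = 1500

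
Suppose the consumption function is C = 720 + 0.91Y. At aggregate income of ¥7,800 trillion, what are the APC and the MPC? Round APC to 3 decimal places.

APC = 1.002; MPC = 0.91

MPC = 0.91 (the slope of the consumption function)
C = 720 + 0.91(7800) = 7818, so APC = 7818/7800 = 1.002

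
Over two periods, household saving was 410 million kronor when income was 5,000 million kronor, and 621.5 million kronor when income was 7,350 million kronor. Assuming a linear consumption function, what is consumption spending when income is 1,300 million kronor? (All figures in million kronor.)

MPS = ΔS/ΔY = (621.5 − 410)/(7350 − 5000) = 211.5/2350 = 0.09
MPC = 1 − MPS = 0.91
Autonomous saving = 410 − 0.09(5000) = -40, so a = 40
C = 40 + 0.91(1300) = 40 + 1183 = 1223

C = 1223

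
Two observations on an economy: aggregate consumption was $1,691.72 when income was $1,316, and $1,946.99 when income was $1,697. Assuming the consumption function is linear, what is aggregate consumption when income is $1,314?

MPC = (1946.99 − 1691.72)/(1697 − 1316) = 255.27/381 = 0.67
a = 1691.72 − 0.67(1316) = 1691.72 − 881.72 = 810
C = 810 + 0.67(1314) = 810 + 880.38 = 1690.38

C = 1690.38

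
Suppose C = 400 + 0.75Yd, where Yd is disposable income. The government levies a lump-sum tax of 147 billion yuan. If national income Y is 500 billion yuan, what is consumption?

C = 664.75

Yd = Y − T = 500 − 147 = 353
C = 400 + 0.75(353) = 400 + 264.75 = 664.75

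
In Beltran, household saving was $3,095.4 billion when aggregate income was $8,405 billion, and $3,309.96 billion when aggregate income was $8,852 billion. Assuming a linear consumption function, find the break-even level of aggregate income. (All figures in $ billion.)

MPS = ΔS/ΔY = (3309.96 − 3095.4)/(8852 − 8405) = 214.56/447 = 0.48
MPC = 1 − MPS = 0.52
From S(8405) = 3095.4: −a + 0.48(8405) = 3095.4, so a = 4034.4 − 3095.4 = 939
Break-even (S = 0): Y = a/MPS = 939/0.48 = 1956.25

Y = 1956.25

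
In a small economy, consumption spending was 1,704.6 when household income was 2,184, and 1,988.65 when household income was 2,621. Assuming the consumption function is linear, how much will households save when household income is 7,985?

S = 2509.75

MPC = (1988.65 − 1704.6)/(2621 − 2184) = 284.05/437 = 0.65
a = 1704.6 − 0.65(2184) = 1704.6 − 1419.6 = 285
C = 285 + 0.65(7985) = 5475.25
S = 7985 − 5475.25 = 2509.75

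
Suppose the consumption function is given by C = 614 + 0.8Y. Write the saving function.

S = Y − C = Y − (614 + 0.8Y) = -614 + (1 − 0.8)Y

S = -614 + 0.2Y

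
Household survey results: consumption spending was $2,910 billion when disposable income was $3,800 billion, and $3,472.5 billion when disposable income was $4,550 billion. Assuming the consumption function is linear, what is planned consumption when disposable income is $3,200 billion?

C = 2460

MPC = (3472.5 − 2910)/(4550 − 3800) = 562.5/750 = 0.75
a = 2910 − 0.75(3800) = 2910 − 2850 = 60
C = 60 + 0.75(3200) = 60 + 2400 = 2460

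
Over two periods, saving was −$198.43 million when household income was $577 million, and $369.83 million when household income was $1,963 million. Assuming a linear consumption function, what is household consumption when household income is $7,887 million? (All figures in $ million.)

MPS = ΔS/ΔY = (369.83 − (-198.43))/(1963 − 577) = 568.26/1386 = 0.41
MPC = 1 − MPS = 0.59
Autonomous saving = -198.43 − 0.41(577) = -435, so a = 435
C = 435 + 0.59(7887) = 435 + 4653.33 = 5088.33

C = 5088.33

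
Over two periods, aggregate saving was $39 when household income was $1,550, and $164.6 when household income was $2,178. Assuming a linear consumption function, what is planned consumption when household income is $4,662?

MPS = ΔS/ΔY = (164.6 − 39)/(2178 − 1550) = 125.6/628 = 0.2
MPC = 1 − MPS = 0.8
Autonomous saving = 39 − 0.2(1550) = -271, so a = 271
C = 271 + 0.8(4662) = 271 + 3729.6 = 4000.6

C = 4000.6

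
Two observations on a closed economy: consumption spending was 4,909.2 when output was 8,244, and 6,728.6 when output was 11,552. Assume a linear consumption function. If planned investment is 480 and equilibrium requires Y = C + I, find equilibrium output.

MPC = (6728.6 − 4909.2)/(11552 − 8244) = 1819.4/3308 = 0.55
a = 4909.2 − 0.55(8244) = 375
Equilibrium: Y = 375 + 0.55Y + 480
0.45Y = 855, so Y = 855/0.45 = 1900

Y = 1900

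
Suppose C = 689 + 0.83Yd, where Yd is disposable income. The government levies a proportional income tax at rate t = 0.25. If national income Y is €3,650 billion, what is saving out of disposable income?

S = -223.625

Yd = (1 − 0.25)(3650) = 0.75(3650) = 2737.5
C = 689 + 0.83(2737.5) = 689 + 2272.125 = 2961.125
S = Yd − C = 2737.5 − 2961.125 = -223.625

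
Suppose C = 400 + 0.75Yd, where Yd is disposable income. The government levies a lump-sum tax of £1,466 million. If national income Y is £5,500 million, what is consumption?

Yd = Y − T = 5500 − 1466 = 4034
C = 400 + 0.75(4034) = 400 + 3025.5 = 3425.5

C = 3425.5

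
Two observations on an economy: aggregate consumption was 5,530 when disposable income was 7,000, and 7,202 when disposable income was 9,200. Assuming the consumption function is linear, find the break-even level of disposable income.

Y = 875

MPC = (7202 − 5530)/(9200 − 7000) = 1672/2200 = 0.76
a = 5530 − 0.76(7000) = 5530 − 5320 = 210
Break-even: Y = a/(1−MPC) = 210/0.24 = 875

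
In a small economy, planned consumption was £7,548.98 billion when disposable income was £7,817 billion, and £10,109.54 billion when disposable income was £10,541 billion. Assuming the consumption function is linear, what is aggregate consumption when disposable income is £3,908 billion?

MPC = (10109.54 − 7548.98)/(10541 − 7817) = 2560.56/2724 = 0.94
a = 7548.98 − 0.94(7817) = 7548.98 − 7347.98 = 201
C = 201 + 0.94(3908) = 201 + 3673.52 = 3874.52

C = 3874.52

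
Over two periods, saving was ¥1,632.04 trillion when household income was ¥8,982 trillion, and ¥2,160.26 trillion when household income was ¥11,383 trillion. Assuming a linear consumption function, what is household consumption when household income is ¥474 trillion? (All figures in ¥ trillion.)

MPS = ΔS/ΔY = (2160.26 − 1632.04)/(11383 − 8982) = 528.22/2401 = 0.22
MPC = 1 − MPS = 0.78
Autonomous saving = 1632.04 − 0.22(8982) = -344, so a = 344
C = 344 + 0.78(474) = 344 + 369.72 = 713.72

C = 713.72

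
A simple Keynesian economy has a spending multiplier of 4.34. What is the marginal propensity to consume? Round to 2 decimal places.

MPC = 0.77

k = 1/(1 − MPC), so 1 − MPC = 1/k = 1/4.34 = 0.2304
MPC = 1 − 0.2304 = 0.77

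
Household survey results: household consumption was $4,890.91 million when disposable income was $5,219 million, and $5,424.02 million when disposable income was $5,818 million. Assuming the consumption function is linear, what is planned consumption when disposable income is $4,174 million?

MPC = (5424.02 − 4890.91)/(5818 − 5219) = 533.11/599 = 0.89
a = 4890.91 − 0.89(5219) = 4890.91 − 4644.91 = 246
C = 246 + 0.89(4174) = 246 + 3714.86 = 3960.86

C = 3960.86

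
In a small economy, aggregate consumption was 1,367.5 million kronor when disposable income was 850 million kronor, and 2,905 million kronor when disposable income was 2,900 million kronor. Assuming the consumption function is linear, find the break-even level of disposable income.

MPC = (2905 − 1367.5)/(2900 − 850) = 1537.5/2050 = 0.75
a = 1367.5 − 0.75(850) = 1367.5 − 637.5 = 730
Break-even: Y = a/(1−MPC) = 730/0.25 = 2920

Y = 2920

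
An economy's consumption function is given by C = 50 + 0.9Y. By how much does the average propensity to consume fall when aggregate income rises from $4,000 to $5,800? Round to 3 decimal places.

ΔAPC = 0.004

At Y = 4000: C = 50 + 0.9(4000) = 3650, APC = 3650/4000 = 0.9125
At Y = 5800: C = 5270, APC = 5270/5800 = 0.9086
Fall in APC = 0.9125 − 0.9086 = 0.0039 ≈ 0.004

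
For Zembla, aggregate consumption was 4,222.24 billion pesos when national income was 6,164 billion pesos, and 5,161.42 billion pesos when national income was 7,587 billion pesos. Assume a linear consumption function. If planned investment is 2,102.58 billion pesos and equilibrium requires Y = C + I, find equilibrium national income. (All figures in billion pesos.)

MPC = (5161.42 − 4222.24)/(7587 − 6164) = 939.18/1423 = 0.66
a = 4222.24 − 0.66(6164) = 154
Equilibrium: Y = 154 + 0.66Y + 2102.58
0.34Y = 2256.58, so Y = 2256.58/0.34 = 6637

Y = 6637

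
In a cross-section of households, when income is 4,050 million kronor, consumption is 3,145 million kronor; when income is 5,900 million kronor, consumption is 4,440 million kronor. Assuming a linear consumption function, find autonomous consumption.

a = 310

MPC = ΔC/ΔY = (4440 − 3145)/(5900 − 4050) = 1295/1850 = 0.7
a = C − MPC·Y = 3145 − 0.7(4050) = 3145 − 2835 = 310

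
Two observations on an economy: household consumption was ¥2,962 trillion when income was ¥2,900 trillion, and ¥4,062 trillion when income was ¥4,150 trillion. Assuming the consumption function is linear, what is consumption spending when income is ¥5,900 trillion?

MPC = (4062 − 2962)/(4150 − 2900) = 1100/1250 = 0.88
a = 2962 − 0.88(2900) = 2962 − 2552 = 410
C = 410 + 0.88(5900) = 410 + 5192 = 5602

C = 5602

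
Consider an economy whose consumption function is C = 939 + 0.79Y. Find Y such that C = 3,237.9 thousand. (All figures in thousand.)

939 + 0.79Y = 3237.9
0.79Y = 2298.9, so Y = 2298.9/0.79 = 2910

Y = 2910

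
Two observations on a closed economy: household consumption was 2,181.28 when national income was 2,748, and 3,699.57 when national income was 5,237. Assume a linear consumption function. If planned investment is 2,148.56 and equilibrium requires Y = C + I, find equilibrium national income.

MPC = (3699.57 − 2181.28)/(5237 − 2748) = 1518.29/2489 = 0.61
a = 2181.28 − 0.61(2748) = 505
Equilibrium: Y = 505 + 0.61Y + 2148.56
0.39Y = 2653.56, so Y = 2653.56/0.39 = 6804

Y = 6804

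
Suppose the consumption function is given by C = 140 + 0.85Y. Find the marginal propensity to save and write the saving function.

MPS = 1 − MPC = 1 − 0.85 = 0.15
S = Y − C = -140 + 0.15Y

MPS = 0.15; S = -140 + 0.15Y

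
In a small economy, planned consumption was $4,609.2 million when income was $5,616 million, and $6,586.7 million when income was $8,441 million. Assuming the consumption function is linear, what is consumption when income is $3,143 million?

C = 2878.1

MPC = (6586.7 − 4609.2)/(8441 − 5616) = 1977.5/2825 = 0.7
a = 4609.2 − 0.7(5616) = 4609.2 − 3931.2 = 678
C = 678 + 0.7(3143) = 678 + 2200.1 = 2878.1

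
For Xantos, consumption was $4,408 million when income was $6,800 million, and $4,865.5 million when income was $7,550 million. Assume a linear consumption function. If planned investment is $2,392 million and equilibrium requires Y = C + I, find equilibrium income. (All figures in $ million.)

MPC = (4865.5 − 4408)/(7550 − 6800) = 457.5/750 = 0.61
a = 4408 − 0.61(6800) = 260
Equilibrium: Y = 260 + 0.61Y + 2392
0.39Y = 2652, so Y = 2652/0.39 = 6800

Y = 6800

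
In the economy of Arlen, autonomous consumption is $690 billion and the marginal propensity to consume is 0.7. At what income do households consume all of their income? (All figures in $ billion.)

At break-even, C = Y: 690 + 0.7Y = Y
0.3Y = 690, so Y = 690/0.3 = 2300

Y = 2300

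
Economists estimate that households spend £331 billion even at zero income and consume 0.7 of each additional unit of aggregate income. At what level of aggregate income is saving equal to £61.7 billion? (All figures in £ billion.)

Y = 1309

S = Y − C = -331 + 0.3Y
-331 + 0.3Y = 61.7, so 0.3Y = 392.7 and Y = 1309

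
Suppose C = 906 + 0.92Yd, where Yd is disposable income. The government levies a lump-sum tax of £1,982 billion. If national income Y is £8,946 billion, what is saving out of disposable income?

S = -348.88

Yd = Y − T = 8946 − 1982 = 6964
C = 906 + 0.92(6964) = 906 + 6406.88 = 7312.88
S = Yd − C = 6964 − 7312.88 = -348.88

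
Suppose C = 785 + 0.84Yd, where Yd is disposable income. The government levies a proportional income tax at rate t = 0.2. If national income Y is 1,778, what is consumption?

C = 1979.816

Yd = (1 − 0.2)(1778) = 0.8(1778) = 1422.4
C = 785 + 0.84(1422.4) = 785 + 1194.816 = 1979.816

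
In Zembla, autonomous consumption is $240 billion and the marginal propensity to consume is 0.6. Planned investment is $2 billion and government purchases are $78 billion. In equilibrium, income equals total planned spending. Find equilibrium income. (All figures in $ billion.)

Y = 800

Y = C + I + G = 240 + 0.6Y + 2 + 78
Y − 0.6Y = 320
0.4Y = 320, so Y = 320/0.4 = 800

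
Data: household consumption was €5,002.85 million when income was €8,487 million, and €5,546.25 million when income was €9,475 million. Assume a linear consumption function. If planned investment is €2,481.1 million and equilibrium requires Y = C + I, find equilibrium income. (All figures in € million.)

Y = 6258

MPC = (5546.25 − 5002.85)/(9475 − 8487) = 543.4/988 = 0.55
a = 5002.85 − 0.55(8487) = 335
Equilibrium: Y = 335 + 0.55Y + 2481.1
0.45Y = 2816.1, so Y = 2816.1/0.45 = 6258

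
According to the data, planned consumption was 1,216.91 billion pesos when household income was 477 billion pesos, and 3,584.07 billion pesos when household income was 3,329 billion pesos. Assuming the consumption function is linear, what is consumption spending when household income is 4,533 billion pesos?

C = 4583.39

MPC = (3584.07 − 1216.91)/(3329 − 477) = 2367.16/2852 = 0.83
a = 1216.91 − 0.83(477) = 1216.91 − 395.91 = 821
C = 821 + 0.83(4533) = 821 + 3762.39 = 4583.39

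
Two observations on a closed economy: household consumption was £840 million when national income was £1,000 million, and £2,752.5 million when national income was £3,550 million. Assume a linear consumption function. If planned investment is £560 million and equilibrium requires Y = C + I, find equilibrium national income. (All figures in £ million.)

Y = 2600

MPC = (2752.5 − 840)/(3550 − 1000) = 1912.5/2550 = 0.75
a = 840 − 0.75(1000) = 90
Equilibrium: Y = 90 + 0.75Y + 560
0.25Y = 650, so Y = 650/0.25 = 2600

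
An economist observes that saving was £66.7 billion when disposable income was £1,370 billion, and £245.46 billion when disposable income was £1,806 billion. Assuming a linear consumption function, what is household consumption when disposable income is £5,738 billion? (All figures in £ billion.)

C = 3880.42

MPS = ΔS/ΔY = (245.46 − 66.7)/(1806 − 1370) = 178.76/436 = 0.41
MPC = 1 − MPS = 0.59
Autonomous saving = 66.7 − 0.41(1370) = -495, so a = 495
C = 495 + 0.59(5738) = 495 + 3385.42 = 3880.42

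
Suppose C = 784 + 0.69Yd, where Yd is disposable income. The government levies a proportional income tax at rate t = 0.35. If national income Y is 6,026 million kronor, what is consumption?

C = 3486.661

Yd = (1 − 0.35)(6026) = 0.65(6026) = 3916.9
C = 784 + 0.69(3916.9) = 784 + 2702.661 = 3486.661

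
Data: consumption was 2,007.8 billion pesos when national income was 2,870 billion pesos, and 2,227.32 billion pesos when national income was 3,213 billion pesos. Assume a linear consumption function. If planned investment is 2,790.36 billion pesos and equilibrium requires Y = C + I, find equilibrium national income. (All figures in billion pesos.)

MPC = (2227.32 − 2007.8)/(3213 − 2870) = 219.52/343 = 0.64
a = 2007.8 − 0.64(2870) = 171
Equilibrium: Y = 171 + 0.64Y + 2790.36
0.36Y = 2961.36, so Y = 2961.36/0.36 = 8226

Y = 8226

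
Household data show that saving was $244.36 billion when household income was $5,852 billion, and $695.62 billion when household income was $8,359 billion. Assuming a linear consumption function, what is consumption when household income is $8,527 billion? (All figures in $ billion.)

C = 7801.14

MPS = ΔS/ΔY = (695.62 − 244.36)/(8359 − 5852) = 451.26/2507 = 0.18
MPC = 1 − MPS = 0.82
Autonomous saving = 244.36 − 0.18(5852) = -809, so a = 809
C = 809 + 0.82(8527) = 809 + 6992.14 = 7801.14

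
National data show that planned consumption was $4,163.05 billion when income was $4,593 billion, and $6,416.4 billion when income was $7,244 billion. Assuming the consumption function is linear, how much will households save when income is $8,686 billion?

MPC = (6416.4 − 4163.05)/(7244 − 4593) = 2253.35/2651 = 0.85
a = 4163.05 − 0.85(4593) = 4163.05 − 3904.05 = 259
C = 259 + 0.85(8686) = 7642.1
S = 8686 − 7642.1 = 1043.9

S = 1043.9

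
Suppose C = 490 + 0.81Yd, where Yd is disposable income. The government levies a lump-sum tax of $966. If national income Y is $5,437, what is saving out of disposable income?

S = 359.49

Yd = Y − T = 5437 − 966 = 4471
C = 490 + 0.81(4471) = 490 + 3621.51 = 4111.51
S = Yd − C = 4471 − 4111.51 = 359.49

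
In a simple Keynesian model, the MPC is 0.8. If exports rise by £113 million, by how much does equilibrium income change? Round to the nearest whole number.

ΔY ≈ 565

The multiplier is 1/(1 − MPC) = 1/0.2.
ΔY = 113/0.2 = 565.00 ≈ 565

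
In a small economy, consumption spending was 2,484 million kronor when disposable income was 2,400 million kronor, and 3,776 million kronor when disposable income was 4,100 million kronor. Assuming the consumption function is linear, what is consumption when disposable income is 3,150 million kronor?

MPC = (3776 − 2484)/(4100 − 2400) = 1292/1700 = 0.76
a = 2484 − 0.76(2400) = 2484 − 1824 = 660
C = 660 + 0.76(3150) = 660 + 2394 = 3054

C = 3054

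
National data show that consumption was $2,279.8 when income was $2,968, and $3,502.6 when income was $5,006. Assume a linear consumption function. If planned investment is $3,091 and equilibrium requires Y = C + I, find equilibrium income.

MPC = (3502.6 − 2279.8)/(5006 − 2968) = 1222.8/2038 = 0.6
a = 2279.8 − 0.6(2968) = 499
Equilibrium: Y = 499 + 0.6Y + 3091
0.4Y = 3590, so Y = 3590/0.4 = 8975

Y = 8975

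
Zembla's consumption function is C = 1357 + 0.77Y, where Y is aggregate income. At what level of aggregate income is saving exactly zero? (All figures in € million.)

Y = 5900

At break-even, C = Y: 1357 + 0.77Y = Y
0.23Y = 1357, so Y = 1357/0.23 = 5900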